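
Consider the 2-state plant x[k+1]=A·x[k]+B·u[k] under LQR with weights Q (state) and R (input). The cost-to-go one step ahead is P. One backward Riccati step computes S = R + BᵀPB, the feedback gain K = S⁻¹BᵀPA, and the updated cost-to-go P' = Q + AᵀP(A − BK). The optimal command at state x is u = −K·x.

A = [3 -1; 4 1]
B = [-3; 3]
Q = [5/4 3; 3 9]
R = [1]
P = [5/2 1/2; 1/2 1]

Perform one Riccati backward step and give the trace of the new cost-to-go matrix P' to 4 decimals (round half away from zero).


54.7287

BᵀP = [-6.0000 1.5000]
S = R + BᵀPB = [1] + [22.5000] = [23.5000]
BᵀPA = [-12.0000 7.5000]
K = S⁻¹·BᵀPA = [-0.5106 0.3191]
A−BK = [1.4681 -0.0426; 5.5319 0.0426]
AᵀP(A−BK) = [44.3723 -0.1702; -0.1702 0.1064]
P' = Q + AᵀP(A−BK) = [45.6223 2.8298; 2.8298 9.1064]
tr(P') = 54.7287


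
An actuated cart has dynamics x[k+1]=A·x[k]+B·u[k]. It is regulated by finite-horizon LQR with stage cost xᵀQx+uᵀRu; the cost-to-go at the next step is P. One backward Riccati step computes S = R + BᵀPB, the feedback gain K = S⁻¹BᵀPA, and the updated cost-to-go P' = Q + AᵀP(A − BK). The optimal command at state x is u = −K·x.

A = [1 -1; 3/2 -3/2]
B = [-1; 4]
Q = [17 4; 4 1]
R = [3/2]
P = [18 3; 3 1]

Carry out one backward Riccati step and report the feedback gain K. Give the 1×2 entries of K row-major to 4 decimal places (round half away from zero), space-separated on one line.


BᵀP = [-6.0000 1.0000]
S = R + BᵀPB = [3/2] + [10.0000] = [11.5000]
BᵀPA = [-4.5000 4.5000]
K = S⁻¹·BᵀPA = [-0.3913 0.3913]
A−BK = [0.6087 -0.6087; 3.0652 -3.0652]
AᵀP(A−BK) = [27.4891 -27.4891; -27.4891 27.4891]
P' = Q + AᵀP(A−BK) = [44.4891 -23.4891; -23.4891 28.4891]
tr(P') = 72.9783

-0.3913 0.3913


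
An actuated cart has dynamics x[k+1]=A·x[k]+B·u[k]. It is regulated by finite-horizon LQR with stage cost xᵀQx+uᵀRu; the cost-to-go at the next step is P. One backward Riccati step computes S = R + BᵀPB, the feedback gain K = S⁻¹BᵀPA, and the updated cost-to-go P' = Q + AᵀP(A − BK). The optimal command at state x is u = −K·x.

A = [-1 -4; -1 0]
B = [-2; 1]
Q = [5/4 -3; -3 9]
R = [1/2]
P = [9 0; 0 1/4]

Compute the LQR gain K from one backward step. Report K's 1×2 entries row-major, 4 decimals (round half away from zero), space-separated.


BᵀP = [-18.0000 0.2500]
S = R + BᵀPB = [1/2] + [36.2500] = [36.7500]
BᵀPA = [17.7500 72.0000]
K = S⁻¹·BᵀPA = [0.4830 1.9592]
A−BK = [-0.0340 -0.0816; -1.4830 -1.9592]
AᵀP(A−BK) = [0.6769 1.2245; 1.2245 2.9388]
P' = Q + AᵀP(A−BK) = [1.9269 -1.7755; -1.7755 11.9388]
tr(P') = 13.8656

0.4830 1.9592


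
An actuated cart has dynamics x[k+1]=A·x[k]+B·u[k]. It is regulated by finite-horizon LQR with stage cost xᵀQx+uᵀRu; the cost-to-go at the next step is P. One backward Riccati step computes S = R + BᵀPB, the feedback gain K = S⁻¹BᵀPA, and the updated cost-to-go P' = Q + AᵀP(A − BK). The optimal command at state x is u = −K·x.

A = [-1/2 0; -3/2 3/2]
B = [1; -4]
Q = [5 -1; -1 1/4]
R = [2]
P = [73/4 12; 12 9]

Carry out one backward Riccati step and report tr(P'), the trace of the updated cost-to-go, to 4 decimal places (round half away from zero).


11.4002

BᵀP = [-29.7500 -24.0000]
S = R + BᵀPB = [2] + [66.2500] = [68.2500]
BᵀPA = [50.8750 -36.0000]
K = S⁻¹·BᵀPA = [0.7454 -0.5275]
A−BK = [-1.2454 0.5275; 1.4817 -0.6099]
AᵀP(A−BK) = [4.8892 -2.4148; -2.4148 1.2610]
P' = Q + AᵀP(A−BK) = [9.8892 -3.4148; -3.4148 1.5110]
tr(P') = 11.4002


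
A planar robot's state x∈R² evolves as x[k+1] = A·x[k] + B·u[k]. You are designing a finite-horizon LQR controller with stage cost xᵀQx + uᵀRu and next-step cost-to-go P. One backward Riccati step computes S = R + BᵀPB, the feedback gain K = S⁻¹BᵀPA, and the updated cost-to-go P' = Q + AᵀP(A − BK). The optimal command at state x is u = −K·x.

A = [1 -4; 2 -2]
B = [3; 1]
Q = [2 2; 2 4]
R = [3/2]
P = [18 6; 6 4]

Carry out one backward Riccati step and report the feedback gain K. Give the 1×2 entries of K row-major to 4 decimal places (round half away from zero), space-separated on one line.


BᵀP = [60.0000 22.0000]
S = R + BᵀPB = [3/2] + [202.0000] = [203.5000]
BᵀPA = [104.0000 -284.0000]
K = S⁻¹·BᵀPA = [0.5111 -1.3956]
A−BK = [-0.5332 0.1867; 1.4889 -0.6044]
AᵀP(A−BK) = [4.8501 -2.8600; -2.8600 3.6560]
P' = Q + AᵀP(A−BK) = [6.8501 -0.8600; -0.8600 7.6560]
tr(P') = 14.5061

0.5111 -1.3956


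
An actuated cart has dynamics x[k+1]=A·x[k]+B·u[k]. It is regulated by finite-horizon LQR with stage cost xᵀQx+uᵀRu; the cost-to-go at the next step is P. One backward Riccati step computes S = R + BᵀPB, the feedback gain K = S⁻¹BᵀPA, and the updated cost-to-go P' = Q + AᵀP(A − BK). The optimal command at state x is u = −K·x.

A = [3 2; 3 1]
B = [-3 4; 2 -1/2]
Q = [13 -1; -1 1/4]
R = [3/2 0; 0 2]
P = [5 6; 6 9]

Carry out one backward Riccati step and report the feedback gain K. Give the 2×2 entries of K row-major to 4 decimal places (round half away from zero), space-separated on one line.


1.5794 0.5741 2.1320 1.0023

BᵀP = [-3.0000 0.0000; 17.0000 19.5000]
S = R + BᵀPB = [3/2 0; 0 2] + [9.0000 -12.0000; -12.0000 58.2500] = [10.5000 -12.0000; -12.0000 60.2500]
BᵀPA = [-9.0000 -6.0000; 109.5000 53.5000]
K = S⁻¹·BᵀPA = [1.5794 0.5741; 2.1320 1.0023]
A−BK = [-0.7897 -0.2870; 0.9071 0.3530]
AᵀP(A−BK) = [14.7606 6.4144; 6.4144 2.8212]
P' = Q + AᵀP(A−BK) = [27.7606 5.4144; 5.4144 3.0712]
tr(P') = 30.8317


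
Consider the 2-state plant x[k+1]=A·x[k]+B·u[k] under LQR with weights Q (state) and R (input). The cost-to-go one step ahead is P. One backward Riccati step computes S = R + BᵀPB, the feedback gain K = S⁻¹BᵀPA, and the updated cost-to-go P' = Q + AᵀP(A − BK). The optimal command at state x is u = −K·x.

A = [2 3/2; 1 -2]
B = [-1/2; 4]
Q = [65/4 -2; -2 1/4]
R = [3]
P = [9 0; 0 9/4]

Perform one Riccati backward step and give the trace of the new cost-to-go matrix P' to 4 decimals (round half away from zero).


BᵀP = [-4.5000 9.0000]
S = R + BᵀPB = [3] + [38.2500] = [41.2500]
BᵀPA = [0.0000 -24.7500]
K = S⁻¹·BᵀPA = [0.0000 -0.6000]
A−BK = [2.0000 1.2000; 1.0000 0.4000]
AᵀP(A−BK) = [38.2500 22.5000; 22.5000 14.4000]
P' = Q + AᵀP(A−BK) = [54.5000 20.5000; 20.5000 14.6500]
tr(P') = 69.1500

69.1500


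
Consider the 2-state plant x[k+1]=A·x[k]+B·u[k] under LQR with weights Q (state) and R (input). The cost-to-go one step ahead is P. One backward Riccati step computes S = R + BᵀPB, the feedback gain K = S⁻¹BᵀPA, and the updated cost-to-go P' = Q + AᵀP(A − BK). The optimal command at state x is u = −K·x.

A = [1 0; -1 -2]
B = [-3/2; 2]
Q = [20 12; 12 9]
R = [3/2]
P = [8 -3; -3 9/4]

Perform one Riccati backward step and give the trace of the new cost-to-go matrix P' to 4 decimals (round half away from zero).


BᵀP = [-18.0000 9.0000]
S = R + BᵀPB = [3/2] + [45.0000] = [46.5000]
BᵀPA = [-27.0000 -18.0000]
K = S⁻¹·BᵀPA = [-0.5806 -0.3871]
A−BK = [0.1290 -0.5806; 0.1613 -1.2258]
AᵀP(A−BK) = [0.5726 0.0484; 0.0484 2.0323]
P' = Q + AᵀP(A−BK) = [20.5726 12.0484; 12.0484 11.0323]
tr(P') = 31.6048

31.6048


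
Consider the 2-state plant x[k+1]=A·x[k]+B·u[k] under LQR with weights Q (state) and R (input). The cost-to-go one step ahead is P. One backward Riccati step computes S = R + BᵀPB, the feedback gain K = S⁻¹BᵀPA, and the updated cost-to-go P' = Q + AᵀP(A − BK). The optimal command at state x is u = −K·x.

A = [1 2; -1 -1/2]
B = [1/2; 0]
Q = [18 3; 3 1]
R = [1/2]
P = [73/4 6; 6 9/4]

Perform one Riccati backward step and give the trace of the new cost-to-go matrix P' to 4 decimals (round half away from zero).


26.2323

BᵀP = [9.1250 3.0000]
S = R + BᵀPB = [1/2] + [4.5625] = [5.0625]
BᵀPA = [6.1250 16.7500]
K = S⁻¹·BᵀPA = [1.2099 3.3086]
A−BK = [0.3951 0.3457; -1.0000 -0.5000]
AᵀP(A−BK) = [1.0895 2.3596; 2.3596 6.1427]
P' = Q + AᵀP(A−BK) = [19.0895 5.3596; 5.3596 7.1427]
tr(P') = 26.2323


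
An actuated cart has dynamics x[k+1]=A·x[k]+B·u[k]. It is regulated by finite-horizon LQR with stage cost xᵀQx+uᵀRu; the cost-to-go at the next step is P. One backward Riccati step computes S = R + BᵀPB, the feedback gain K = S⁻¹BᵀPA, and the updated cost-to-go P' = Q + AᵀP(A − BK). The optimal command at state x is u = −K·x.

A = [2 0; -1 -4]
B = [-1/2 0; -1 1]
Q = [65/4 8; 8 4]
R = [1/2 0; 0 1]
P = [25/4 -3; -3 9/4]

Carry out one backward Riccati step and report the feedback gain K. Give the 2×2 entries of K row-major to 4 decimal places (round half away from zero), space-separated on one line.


BᵀP = [-0.1250 -0.7500; -3.0000 2.2500]
S = R + BᵀPB = [1/2 0; 0 1] + [0.8125 -0.7500; -0.7500 2.2500] = [1.3125 -0.7500; -0.7500 3.2500]
BᵀPA = [0.5000 3.0000; -8.2500 -9.0000]
K = S⁻¹·BᵀPA = [-1.2321 0.8101; -2.8228 -2.5823]
A−BK = [1.3840 0.4051; 0.5907 -0.6076]
AᵀP(A−BK) = [16.5781 11.2911; 11.2911 10.3291]
P' = Q + AᵀP(A−BK) = [32.8281 19.2911; 19.2911 14.3291]
tr(P') = 47.1572

-1.2321 0.8101 -2.8228 -2.5823


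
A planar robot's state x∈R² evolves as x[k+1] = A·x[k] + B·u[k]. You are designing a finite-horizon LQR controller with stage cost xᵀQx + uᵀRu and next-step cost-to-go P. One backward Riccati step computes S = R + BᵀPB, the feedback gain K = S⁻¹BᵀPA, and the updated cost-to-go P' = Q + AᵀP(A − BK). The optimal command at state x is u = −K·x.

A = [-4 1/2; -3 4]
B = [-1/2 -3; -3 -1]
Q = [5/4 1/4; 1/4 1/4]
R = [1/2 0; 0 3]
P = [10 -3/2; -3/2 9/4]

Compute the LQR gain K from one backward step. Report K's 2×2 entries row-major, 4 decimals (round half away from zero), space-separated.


0.5898 -1.3147 1.1922 0.0535

BᵀP = [-0.5000 -6.0000; -28.5000 2.2500]
S = R + BᵀPB = [1/2 0; 0 3] + [18.2500 7.5000; 7.5000 83.2500] = [18.7500 7.5000; 7.5000 86.2500]
BᵀPA = [20.0000 -24.2500; 107.2500 -5.2500]
K = S⁻¹·BᵀPA = [0.5898 -1.3147; 1.1922 0.0535]
A−BK = [-0.1285 0.0030; -0.0384 0.1093]
AᵀP(A−BK) = [4.5916 -0.1886; -0.1886 0.8988]
P' = Q + AᵀP(A−BK) = [5.8416 0.0614; 0.0614 1.1488]
tr(P') = 6.9904


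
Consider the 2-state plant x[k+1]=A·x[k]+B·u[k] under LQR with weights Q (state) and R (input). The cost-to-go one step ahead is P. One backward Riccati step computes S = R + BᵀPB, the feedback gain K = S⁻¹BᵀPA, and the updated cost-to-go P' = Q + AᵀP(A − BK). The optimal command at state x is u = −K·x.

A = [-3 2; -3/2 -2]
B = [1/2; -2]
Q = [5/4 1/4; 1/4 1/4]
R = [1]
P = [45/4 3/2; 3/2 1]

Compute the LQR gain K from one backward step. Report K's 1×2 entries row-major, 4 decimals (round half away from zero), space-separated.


BᵀP = [2.6250 -1.2500]
S = R + BᵀPB = [1] + [3.8125] = [4.8125]
BᵀPA = [-6.0000 7.7500]
K = S⁻¹·BᵀPA = [-1.2468 1.6104]
A−BK = [-2.3766 1.1948; -3.9935 1.2208]
AᵀP(A−BK) = [109.5195 -50.3377; -50.3377 24.5195]
P' = Q + AᵀP(A−BK) = [110.7695 -50.0877; -50.0877 24.7695]
tr(P') = 135.5390

-1.2468 1.6104


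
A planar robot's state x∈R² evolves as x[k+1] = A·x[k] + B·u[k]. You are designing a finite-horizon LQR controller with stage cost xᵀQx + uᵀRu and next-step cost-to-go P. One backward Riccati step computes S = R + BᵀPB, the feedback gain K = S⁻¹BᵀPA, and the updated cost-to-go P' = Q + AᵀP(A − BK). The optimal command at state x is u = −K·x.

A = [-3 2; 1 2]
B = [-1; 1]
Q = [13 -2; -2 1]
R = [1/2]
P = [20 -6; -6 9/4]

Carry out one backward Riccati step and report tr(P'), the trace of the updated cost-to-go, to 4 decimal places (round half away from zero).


22.9101

BᵀP = [-26.0000 8.2500]
S = R + BᵀPB = [1/2] + [34.2500] = [34.7500]
BᵀPA = [86.2500 -35.5000]
K = S⁻¹·BᵀPA = [2.4820 -1.0216]
A−BK = [-0.5180 0.9784; -1.4820 3.0216]
AᵀP(A−BK) = [4.1763 -3.3885; -3.3885 4.7338]
P' = Q + AᵀP(A−BK) = [17.1763 -5.3885; -5.3885 5.7338]
tr(P') = 22.9101


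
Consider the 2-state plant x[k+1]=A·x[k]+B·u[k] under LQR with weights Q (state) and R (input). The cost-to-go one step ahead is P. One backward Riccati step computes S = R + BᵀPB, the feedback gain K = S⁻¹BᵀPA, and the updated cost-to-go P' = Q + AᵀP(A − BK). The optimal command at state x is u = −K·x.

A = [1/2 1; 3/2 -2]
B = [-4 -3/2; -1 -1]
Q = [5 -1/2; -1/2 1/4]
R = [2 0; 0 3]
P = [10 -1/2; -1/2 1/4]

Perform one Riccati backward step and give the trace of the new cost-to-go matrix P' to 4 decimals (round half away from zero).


BᵀP = [-39.5000 1.7500; -14.5000 0.5000]
S = R + BᵀPB = [2 0; 0 3] + [156.2500 57.5000; 57.5000 21.2500] = [158.2500 57.5000; 57.5000 24.2500]
BᵀPA = [-17.1250 -43.0000; -6.5000 -15.5000]
K = S⁻¹·BᵀPA = [-0.0782 -0.2851; -0.0827 0.0369]
A−BK = [0.0633 -0.0852; 1.3391 -2.2482]
AᵀP(A−BK) = [0.4364 -0.6430; -0.6430 1.3114]
P' = Q + AᵀP(A−BK) = [5.4364 -1.1430; -1.1430 1.5614]
tr(P') = 6.9977

6.9977


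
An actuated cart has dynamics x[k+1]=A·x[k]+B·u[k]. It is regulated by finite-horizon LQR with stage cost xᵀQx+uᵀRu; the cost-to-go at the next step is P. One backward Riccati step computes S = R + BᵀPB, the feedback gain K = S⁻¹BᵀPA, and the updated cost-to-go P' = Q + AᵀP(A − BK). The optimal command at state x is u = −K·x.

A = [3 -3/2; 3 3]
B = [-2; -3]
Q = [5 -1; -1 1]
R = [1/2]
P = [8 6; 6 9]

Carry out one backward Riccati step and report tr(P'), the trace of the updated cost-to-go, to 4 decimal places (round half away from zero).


BᵀP = [-34.0000 -39.0000]
S = R + BᵀPB = [1/2] + [185.0000] = [185.5000]
BᵀPA = [-219.0000 -66.0000]
K = S⁻¹·BᵀPA = [-1.1806 -0.3558]
A−BK = [0.6388 -2.2116; -0.5418 1.9326]
AᵀP(A−BK) = [2.4501 -5.9191; -5.9191 21.5175]
P' = Q + AᵀP(A−BK) = [7.4501 -6.9191; -6.9191 22.5175]
tr(P') = 29.9677

29.9677


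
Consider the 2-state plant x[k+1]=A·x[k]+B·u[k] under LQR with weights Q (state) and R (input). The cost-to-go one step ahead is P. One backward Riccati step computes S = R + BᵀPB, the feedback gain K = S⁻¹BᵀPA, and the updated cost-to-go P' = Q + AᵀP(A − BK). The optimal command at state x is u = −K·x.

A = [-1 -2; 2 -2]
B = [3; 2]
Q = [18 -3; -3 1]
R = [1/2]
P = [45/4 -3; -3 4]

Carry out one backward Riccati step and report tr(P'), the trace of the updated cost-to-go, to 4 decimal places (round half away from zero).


BᵀP = [27.7500 -1.0000]
S = R + BᵀPB = [1/2] + [81.2500] = [81.7500]
BᵀPA = [-29.7500 -53.5000]
K = S⁻¹·BᵀPA = [-0.3639 -0.6544]
A−BK = [0.0917 -0.0367; 2.7278 -0.6911]
AᵀP(A−BK) = [28.4235 -6.9694; -6.9694 1.9878]
P' = Q + AᵀP(A−BK) = [46.4235 -9.9694; -9.9694 2.9878]
tr(P') = 49.4113

49.4113


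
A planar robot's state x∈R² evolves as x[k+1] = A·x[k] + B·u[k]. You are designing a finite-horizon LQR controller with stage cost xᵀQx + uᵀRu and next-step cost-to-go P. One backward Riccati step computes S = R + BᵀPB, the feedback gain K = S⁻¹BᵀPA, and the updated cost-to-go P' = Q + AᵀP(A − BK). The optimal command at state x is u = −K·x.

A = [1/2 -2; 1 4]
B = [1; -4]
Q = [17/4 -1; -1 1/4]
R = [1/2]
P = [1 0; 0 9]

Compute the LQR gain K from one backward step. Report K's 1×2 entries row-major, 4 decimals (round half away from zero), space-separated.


BᵀP = [1.0000 -36.0000]
S = R + BᵀPB = [1/2] + [145.0000] = [145.5000]
BᵀPA = [-35.5000 -146.0000]
K = S⁻¹·BᵀPA = [-0.2440 -1.0034]
A−BK = [0.7440 -0.9966; 0.0241 -0.0137]
AᵀP(A−BK) = [0.5885 -0.6220; -0.6220 1.4983]
P' = Q + AᵀP(A−BK) = [4.8385 -1.6220; -1.6220 1.7483]
tr(P') = 6.5868

-0.2440 -1.0034


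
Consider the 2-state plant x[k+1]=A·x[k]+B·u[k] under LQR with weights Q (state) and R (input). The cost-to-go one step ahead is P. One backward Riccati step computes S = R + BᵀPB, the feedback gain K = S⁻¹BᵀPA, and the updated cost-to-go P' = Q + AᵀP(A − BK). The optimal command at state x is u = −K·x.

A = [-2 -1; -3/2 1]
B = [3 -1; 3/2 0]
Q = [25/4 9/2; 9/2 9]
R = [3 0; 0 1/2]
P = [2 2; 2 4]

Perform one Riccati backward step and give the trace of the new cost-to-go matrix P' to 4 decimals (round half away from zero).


BᵀP = [9.0000 12.0000; -2.0000 -2.0000]
S = R + BᵀPB = [3 0; 0 1/2] + [45.0000 -9.0000; -9.0000 2.0000] = [48.0000 -9.0000; -9.0000 2.5000]
BᵀPA = [-36.0000 3.0000; 7.0000 0.0000]
K = S⁻¹·BᵀPA = [-0.6923 0.1923; 0.3077 0.6923]
A−BK = [0.3846 -0.8846; -0.4615 0.7115]
AᵀP(A−BK) = [1.9231 -0.9231; -0.9231 1.4231]
P' = Q + AᵀP(A−BK) = [8.1731 3.5769; 3.5769 10.4231]
tr(P') = 18.5962

18.5962


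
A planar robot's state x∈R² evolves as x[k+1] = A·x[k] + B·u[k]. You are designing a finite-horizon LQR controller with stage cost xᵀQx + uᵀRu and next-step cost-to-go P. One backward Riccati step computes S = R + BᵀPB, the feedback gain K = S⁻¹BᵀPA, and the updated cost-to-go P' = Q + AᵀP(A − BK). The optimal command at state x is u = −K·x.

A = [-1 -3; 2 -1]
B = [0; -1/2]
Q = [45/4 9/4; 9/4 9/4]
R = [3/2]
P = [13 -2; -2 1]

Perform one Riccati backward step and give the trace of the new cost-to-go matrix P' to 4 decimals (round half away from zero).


BᵀP = [1.0000 -0.5000]
S = R + BᵀPB = [3/2] + [0.2500] = [1.7500]
BᵀPA = [-2.0000 -2.5000]
K = S⁻¹·BᵀPA = [-1.1429 -1.4286]
A−BK = [-1.0000 -3.0000; 1.4286 -1.7143]
AᵀP(A−BK) = [22.7143 44.1429; 44.1429 102.4286]
P' = Q + AᵀP(A−BK) = [33.9643 46.3929; 46.3929 104.6786]
tr(P') = 138.6429

138.6429


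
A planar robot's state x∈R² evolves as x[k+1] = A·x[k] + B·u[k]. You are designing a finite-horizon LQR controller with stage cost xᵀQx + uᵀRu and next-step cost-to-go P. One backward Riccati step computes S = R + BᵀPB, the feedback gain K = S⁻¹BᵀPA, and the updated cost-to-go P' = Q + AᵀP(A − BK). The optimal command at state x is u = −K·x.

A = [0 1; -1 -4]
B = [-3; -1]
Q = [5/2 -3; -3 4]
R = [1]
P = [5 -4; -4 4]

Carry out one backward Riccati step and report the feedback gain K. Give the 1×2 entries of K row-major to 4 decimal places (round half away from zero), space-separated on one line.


BᵀP = [-11.0000 8.0000]
S = R + BᵀPB = [1] + [25.0000] = [26.0000]
BᵀPA = [-8.0000 -43.0000]
K = S⁻¹·BᵀPA = [-0.3077 -1.6538]
A−BK = [-0.9231 -3.9615; -1.3077 -5.6538]
AᵀP(A−BK) = [1.5385 6.7692; 6.7692 29.8846]
P' = Q + AᵀP(A−BK) = [4.0385 3.7692; 3.7692 33.8846]
tr(P') = 37.9231

-0.3077 -1.6538


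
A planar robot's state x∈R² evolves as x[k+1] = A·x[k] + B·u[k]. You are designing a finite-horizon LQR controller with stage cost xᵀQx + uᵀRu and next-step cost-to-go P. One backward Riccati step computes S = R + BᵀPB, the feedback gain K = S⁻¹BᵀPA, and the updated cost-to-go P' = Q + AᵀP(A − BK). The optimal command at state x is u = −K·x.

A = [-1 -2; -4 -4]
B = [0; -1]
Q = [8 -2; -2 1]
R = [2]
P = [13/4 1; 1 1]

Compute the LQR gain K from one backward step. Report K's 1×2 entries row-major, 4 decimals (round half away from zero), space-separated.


1.6667 2.0000

BᵀP = [-1.0000 -1.0000]
S = R + BᵀPB = [2] + [1.0000] = [3.0000]
BᵀPA = [5.0000 6.0000]
K = S⁻¹·BᵀPA = [1.6667 2.0000]
A−BK = [-1.0000 -2.0000; -2.3333 -2.0000]
AᵀP(A−BK) = [18.9167 24.5000; 24.5000 33.0000]
P' = Q + AᵀP(A−BK) = [26.9167 22.5000; 22.5000 34.0000]
tr(P') = 60.9167


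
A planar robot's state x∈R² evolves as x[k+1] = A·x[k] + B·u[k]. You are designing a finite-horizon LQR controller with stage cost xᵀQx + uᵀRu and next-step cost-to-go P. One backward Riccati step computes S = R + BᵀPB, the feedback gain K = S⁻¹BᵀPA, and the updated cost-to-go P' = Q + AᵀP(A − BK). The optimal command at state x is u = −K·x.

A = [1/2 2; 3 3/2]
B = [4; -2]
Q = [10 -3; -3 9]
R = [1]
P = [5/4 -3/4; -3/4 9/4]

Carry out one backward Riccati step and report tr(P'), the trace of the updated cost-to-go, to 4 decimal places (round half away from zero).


BᵀP = [6.5000 -7.5000]
S = R + BᵀPB = [1] + [41.0000] = [42.0000]
BᵀPA = [-19.2500 1.7500]
K = S⁻¹·BᵀPA = [-0.4583 0.0417]
A−BK = [2.3333 1.8333; 2.0833 1.5833]
AᵀP(A−BK) = [9.4896 7.1146; 7.1146 5.4896]
P' = Q + AᵀP(A−BK) = [19.4896 4.1146; 4.1146 14.4896]
tr(P') = 33.9792

33.9792


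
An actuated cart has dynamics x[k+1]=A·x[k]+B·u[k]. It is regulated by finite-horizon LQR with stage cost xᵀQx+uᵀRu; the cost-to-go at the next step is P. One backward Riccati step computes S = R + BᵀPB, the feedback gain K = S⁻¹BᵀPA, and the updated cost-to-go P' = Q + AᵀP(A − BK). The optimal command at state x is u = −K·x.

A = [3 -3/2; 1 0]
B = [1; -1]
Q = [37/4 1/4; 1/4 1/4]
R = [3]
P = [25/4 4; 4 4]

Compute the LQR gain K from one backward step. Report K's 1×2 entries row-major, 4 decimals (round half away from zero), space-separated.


1.2857 -0.6429

BᵀP = [2.2500 0.0000]
S = R + BᵀPB = [3] + [2.2500] = [5.2500]
BᵀPA = [6.7500 -3.3750]
K = S⁻¹·BᵀPA = [1.2857 -0.6429]
A−BK = [1.7143 -0.8571; 2.2857 -0.6429]
AᵀP(A−BK) = [75.5714 -29.7857; -29.7857 11.8929]
P' = Q + AᵀP(A−BK) = [84.8214 -29.5357; -29.5357 12.1429]
tr(P') = 96.9643


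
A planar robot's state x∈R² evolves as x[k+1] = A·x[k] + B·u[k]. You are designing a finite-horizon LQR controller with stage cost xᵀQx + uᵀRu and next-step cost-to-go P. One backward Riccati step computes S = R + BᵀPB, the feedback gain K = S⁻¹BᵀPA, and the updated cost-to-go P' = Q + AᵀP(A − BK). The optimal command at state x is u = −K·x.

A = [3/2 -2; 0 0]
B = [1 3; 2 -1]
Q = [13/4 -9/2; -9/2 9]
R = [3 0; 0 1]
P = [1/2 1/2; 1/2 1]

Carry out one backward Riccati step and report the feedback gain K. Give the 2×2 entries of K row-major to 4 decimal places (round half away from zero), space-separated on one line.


0.1667 -0.2222 0.3333 -0.4444

BᵀP = [1.5000 2.5000; 1.0000 0.5000]
S = R + BᵀPB = [3 0; 0 1] + [6.5000 2.0000; 2.0000 2.5000] = [9.5000 2.0000; 2.0000 3.5000]
BᵀPA = [2.2500 -3.0000; 1.5000 -2.0000]
K = S⁻¹·BᵀPA = [0.1667 -0.2222; 0.3333 -0.4444]
A−BK = [0.3333 -0.4444; 0.0000 0.0000]
AᵀP(A−BK) = [0.2500 -0.3333; -0.3333 0.4444]
P' = Q + AᵀP(A−BK) = [3.5000 -4.8333; -4.8333 9.4444]
tr(P') = 12.9444


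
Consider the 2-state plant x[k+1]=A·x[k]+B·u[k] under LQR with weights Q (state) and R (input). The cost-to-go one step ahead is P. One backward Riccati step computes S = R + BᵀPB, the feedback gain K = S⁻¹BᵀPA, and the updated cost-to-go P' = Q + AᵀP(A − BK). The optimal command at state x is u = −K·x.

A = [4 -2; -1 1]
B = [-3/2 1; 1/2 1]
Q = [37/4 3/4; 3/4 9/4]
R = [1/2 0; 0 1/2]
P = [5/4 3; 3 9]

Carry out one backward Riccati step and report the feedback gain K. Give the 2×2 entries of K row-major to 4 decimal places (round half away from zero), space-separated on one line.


-1.3168 0.7858 0.2690 0.2265

BᵀP = [-0.3750 0.0000; 4.2500 12.0000]
S = R + BᵀPB = [1/2 0; 0 1/2] + [0.5625 -0.3750; -0.3750 16.2500] = [1.0625 -0.3750; -0.3750 16.7500]
BᵀPA = [-1.5000 0.7500; 5.0000 3.5000]
K = S⁻¹·BᵀPA = [-1.3168 0.7858; 0.2690 0.2265]
A−BK = [1.7558 -1.0478; -0.6106 0.3805]
AᵀP(A−BK) = [1.6796 -0.9540; -0.9540 0.6177]
P' = Q + AᵀP(A−BK) = [10.9296 -0.2040; -0.2040 2.8677]
tr(P') = 13.7973


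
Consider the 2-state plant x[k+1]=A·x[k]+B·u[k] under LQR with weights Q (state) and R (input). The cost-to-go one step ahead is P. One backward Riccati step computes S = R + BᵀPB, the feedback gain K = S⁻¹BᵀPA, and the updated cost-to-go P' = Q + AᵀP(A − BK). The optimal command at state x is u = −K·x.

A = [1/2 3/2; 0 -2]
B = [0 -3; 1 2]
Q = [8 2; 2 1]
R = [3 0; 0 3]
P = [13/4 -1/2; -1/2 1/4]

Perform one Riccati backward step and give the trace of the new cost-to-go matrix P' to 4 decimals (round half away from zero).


10.0539

BᵀP = [-0.5000 0.2500; -10.7500 2.0000]
S = R + BᵀPB = [3 0; 0 3] + [0.2500 2.0000; 2.0000 36.2500] = [3.2500 2.0000; 2.0000 39.2500]
BᵀPA = [-0.2500 -1.2500; -5.3750 -20.1250]
K = S⁻¹·BᵀPA = [0.0076 -0.0713; -0.1373 -0.5091]
A−BK = [0.0880 -0.0273; 0.2671 -0.9105]
AᵀP(A−BK) = [0.0763 0.1832; 0.1832 0.9776]
P' = Q + AᵀP(A−BK) = [8.0763 2.1832; 2.1832 1.9776]
tr(P') = 10.0539


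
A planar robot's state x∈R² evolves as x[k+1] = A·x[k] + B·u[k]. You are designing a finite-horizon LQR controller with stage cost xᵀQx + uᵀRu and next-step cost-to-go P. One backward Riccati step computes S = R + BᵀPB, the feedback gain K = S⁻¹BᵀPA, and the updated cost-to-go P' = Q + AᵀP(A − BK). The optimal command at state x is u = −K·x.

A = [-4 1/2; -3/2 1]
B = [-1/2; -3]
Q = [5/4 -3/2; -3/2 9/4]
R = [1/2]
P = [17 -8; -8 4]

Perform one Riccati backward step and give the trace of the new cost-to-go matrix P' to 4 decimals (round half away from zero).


39.4925

BᵀP = [15.5000 -8.0000]
S = R + BᵀPB = [1/2] + [16.2500] = [16.7500]
BᵀPA = [-50.0000 -0.2500]
K = S⁻¹·BᵀPA = [-2.9851 -0.0149]
A−BK = [-5.4925 0.4925; -10.4552 0.9552]
AᵀP(A−BK) = [35.7463 -2.7463; -2.7463 0.2463]
P' = Q + AᵀP(A−BK) = [36.9963 -4.2463; -4.2463 2.4963]
tr(P') = 39.4925


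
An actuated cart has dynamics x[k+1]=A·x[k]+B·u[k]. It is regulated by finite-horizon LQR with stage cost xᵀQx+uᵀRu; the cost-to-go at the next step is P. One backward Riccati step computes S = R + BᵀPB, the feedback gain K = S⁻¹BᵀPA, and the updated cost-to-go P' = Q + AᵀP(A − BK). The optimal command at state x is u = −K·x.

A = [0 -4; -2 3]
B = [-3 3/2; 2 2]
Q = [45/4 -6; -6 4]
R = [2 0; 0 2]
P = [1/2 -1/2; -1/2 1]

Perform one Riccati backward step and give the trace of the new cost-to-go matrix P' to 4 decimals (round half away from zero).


19.3043

BᵀP = [-2.5000 3.5000; -0.2500 1.2500]
S = R + BᵀPB = [2 0; 0 2] + [14.5000 3.2500; 3.2500 2.1250] = [16.5000 3.2500; 3.2500 4.1250]
BᵀPA = [-7.0000 20.5000; -2.5000 4.7500]
K = S⁻¹·BᵀPA = [-0.3609 1.2022; -0.3217 0.2043]
A−BK = [-0.6000 -0.7000; -0.6348 0.1870]
AᵀP(A−BK) = [0.6696 -1.0739; -1.0739 3.3848]
P' = Q + AᵀP(A−BK) = [11.9196 -7.0739; -7.0739 7.3848]
tr(P') = 19.3043


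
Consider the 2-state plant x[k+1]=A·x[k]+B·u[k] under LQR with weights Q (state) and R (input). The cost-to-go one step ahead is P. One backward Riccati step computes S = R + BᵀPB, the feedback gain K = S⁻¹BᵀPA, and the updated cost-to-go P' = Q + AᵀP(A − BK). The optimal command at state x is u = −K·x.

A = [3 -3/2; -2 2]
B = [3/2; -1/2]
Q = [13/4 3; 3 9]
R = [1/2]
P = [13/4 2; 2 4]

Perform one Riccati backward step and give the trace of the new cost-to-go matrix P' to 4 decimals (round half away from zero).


26.3737

BᵀP = [3.8750 1.0000]
S = R + BᵀPB = [1/2] + [5.3125] = [5.8125]
BᵀPA = [9.6250 -3.8125]
K = S⁻¹·BᵀPA = [1.6559 -0.6559]
A−BK = [0.5161 -0.5161; -1.1720 1.6720]
AᵀP(A−BK) = [5.3118 -6.3118; -6.3118 8.8118]
P' = Q + AᵀP(A−BK) = [8.5618 -3.3118; -3.3118 17.8118]
tr(P') = 26.3737


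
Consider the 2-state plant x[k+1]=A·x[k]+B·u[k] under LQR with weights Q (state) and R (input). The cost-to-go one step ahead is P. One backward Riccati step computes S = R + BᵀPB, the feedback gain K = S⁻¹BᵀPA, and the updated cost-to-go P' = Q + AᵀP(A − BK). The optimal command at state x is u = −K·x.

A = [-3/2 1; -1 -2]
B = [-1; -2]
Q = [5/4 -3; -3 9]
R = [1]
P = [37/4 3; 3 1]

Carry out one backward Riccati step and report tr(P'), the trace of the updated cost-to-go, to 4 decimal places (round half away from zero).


11.6619

BᵀP = [-15.2500 -5.0000]
S = R + BᵀPB = [1] + [25.2500] = [26.2500]
BᵀPA = [27.8750 -5.2500]
K = S⁻¹·BᵀPA = [1.0619 -0.2000]
A−BK = [-0.4381 0.8000; 1.1238 -2.4000]
AᵀP(A−BK) = [1.2119 -0.3000; -0.3000 0.2000]
P' = Q + AᵀP(A−BK) = [2.4619 -3.3000; -3.3000 9.2000]
tr(P') = 11.6619


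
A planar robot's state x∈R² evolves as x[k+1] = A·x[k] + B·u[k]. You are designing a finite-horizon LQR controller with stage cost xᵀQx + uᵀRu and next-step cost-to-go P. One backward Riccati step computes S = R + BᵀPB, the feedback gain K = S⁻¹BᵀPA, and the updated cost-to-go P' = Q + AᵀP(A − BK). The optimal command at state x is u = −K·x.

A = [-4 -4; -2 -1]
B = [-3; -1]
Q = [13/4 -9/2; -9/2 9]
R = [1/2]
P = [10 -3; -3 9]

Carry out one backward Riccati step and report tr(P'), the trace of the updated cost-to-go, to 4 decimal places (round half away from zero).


19.0169

BᵀP = [-27.0000 0.0000]
S = R + BᵀPB = [1/2] + [81.0000] = [81.5000]
BᵀPA = [108.0000 108.0000]
K = S⁻¹·BᵀPA = [1.3252 1.3252]
A−BK = [-0.0245 -0.0245; -0.6748 0.3252]
AᵀP(A−BK) = [4.8834 -1.1166; -1.1166 1.8834]
P' = Q + AᵀP(A−BK) = [8.1334 -5.6166; -5.6166 10.8834]
tr(P') = 19.0169


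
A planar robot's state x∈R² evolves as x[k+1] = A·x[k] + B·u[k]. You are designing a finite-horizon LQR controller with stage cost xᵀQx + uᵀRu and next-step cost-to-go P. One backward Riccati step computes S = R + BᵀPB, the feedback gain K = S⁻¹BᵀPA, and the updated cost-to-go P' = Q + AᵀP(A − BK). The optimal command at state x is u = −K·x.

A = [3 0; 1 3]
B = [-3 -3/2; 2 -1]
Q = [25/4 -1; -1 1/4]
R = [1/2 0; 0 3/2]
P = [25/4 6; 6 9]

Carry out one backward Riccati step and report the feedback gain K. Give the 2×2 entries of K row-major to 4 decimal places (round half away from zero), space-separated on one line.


BᵀP = [-6.7500 0.0000; -15.3750 -18.0000]
S = R + BᵀPB = [1/2 0; 0 3/2] + [20.2500 10.1250; 10.1250 41.0625] = [20.7500 10.1250; 10.1250 42.5625]
BᵀPA = [-20.2500 0.0000; -64.1250 -54.0000]
K = S⁻¹·BᵀPA = [-0.2724 0.7004; -1.4418 -1.4353]
A−BK = [0.0202 -0.0519; 0.1029 0.1639]
AᵀP(A−BK) = [3.2781 3.1419; 3.1419 3.4921]
P' = Q + AᵀP(A−BK) = [9.5281 2.1419; 2.1419 3.7421]
tr(P') = 13.2703

-0.2724 0.7004 -1.4418 -1.4353


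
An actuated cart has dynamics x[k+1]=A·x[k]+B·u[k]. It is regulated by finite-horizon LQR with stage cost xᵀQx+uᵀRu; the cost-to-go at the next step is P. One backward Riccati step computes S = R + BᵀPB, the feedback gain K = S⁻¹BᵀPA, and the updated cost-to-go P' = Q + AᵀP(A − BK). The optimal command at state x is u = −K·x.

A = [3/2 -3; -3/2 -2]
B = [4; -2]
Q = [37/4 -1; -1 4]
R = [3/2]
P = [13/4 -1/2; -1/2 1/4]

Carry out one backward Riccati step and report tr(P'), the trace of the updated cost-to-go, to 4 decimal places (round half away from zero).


15.9200

BᵀP = [14.0000 -2.5000]
S = R + BᵀPB = [3/2] + [61.0000] = [62.5000]
BᵀPA = [24.7500 -37.0000]
K = S⁻¹·BᵀPA = [0.3960 -0.5920]
A−BK = [-0.0840 -0.6320; -0.7080 -3.1840]
AᵀP(A−BK) = [0.3240 0.0270; 0.0270 2.3460]
P' = Q + AᵀP(A−BK) = [9.5740 -0.9730; -0.9730 6.3460]
tr(P') = 15.9200


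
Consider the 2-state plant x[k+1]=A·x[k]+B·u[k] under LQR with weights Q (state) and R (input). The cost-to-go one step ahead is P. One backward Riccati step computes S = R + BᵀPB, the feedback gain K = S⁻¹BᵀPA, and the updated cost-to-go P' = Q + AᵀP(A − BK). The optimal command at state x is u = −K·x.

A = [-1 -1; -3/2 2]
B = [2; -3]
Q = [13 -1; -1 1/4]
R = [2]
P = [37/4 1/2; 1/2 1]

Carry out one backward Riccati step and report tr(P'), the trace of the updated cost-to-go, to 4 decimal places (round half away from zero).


22.3333

BᵀP = [17.0000 -2.0000]
S = R + BᵀPB = [2] + [40.0000] = [42.0000]
BᵀPA = [-14.0000 -21.0000]
K = S⁻¹·BᵀPA = [-0.3333 -0.5000]
A−BK = [-0.3333 0.0000; -2.5000 0.5000]
AᵀP(A−BK) = [8.3333 -1.0000; -1.0000 0.7500]
P' = Q + AᵀP(A−BK) = [21.3333 -2.0000; -2.0000 1.0000]
tr(P') = 22.3333


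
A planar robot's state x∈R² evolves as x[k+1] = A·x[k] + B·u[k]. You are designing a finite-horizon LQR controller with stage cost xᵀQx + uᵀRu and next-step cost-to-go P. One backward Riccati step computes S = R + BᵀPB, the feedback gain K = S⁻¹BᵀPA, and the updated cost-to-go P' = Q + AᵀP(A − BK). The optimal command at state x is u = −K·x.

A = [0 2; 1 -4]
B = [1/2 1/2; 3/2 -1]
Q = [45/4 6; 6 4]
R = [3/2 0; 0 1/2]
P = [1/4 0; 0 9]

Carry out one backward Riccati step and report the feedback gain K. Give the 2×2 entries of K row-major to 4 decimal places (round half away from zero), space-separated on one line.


0.2911 -0.9593 -0.5321 2.4428

BᵀP = [0.1250 13.5000; 0.1250 -9.0000]
S = R + BᵀPB = [3/2 0; 0 1/2] + [20.3125 -13.4375; -13.4375 9.0625] = [21.8125 -13.4375; -13.4375 9.5625]
BᵀPA = [13.5000 -53.7500; -9.0000 36.2500]
K = S⁻¹·BᵀPA = [0.2911 -0.9593; -0.5321 2.4428]
A−BK = [0.1205 1.2582; 0.0312 -0.1182]
AᵀP(A−BK) = [0.2811 -1.0641; -1.0641 4.8857]
P' = Q + AᵀP(A−BK) = [11.5311 4.9359; 4.9359 8.8857]
tr(P') = 20.4168


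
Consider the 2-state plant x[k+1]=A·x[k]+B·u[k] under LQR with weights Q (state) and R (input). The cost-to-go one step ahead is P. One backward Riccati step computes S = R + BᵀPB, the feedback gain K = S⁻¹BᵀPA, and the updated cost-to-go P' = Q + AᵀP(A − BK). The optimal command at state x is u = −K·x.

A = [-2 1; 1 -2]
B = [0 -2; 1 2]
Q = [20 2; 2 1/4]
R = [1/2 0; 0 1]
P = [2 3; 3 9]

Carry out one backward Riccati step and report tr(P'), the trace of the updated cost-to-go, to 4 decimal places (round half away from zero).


21.9887

BᵀP = [3.0000 9.0000; 2.0000 12.0000]
S = R + BᵀPB = [1/2 0; 0 1] + [9.0000 12.0000; 12.0000 20.0000] = [9.5000 12.0000; 12.0000 21.0000]
BᵀPA = [3.0000 -15.0000; 8.0000 -22.0000]
K = S⁻¹·BᵀPA = [-0.5946 -0.9189; 0.7207 -0.5225]
A−BK = [-0.5586 -0.0450; 0.1532 -0.0360]
AᵀP(A−BK) = [1.0180 -0.0631; -0.0631 0.7207]
P' = Q + AᵀP(A−BK) = [21.0180 1.9369; 1.9369 0.9707]
tr(P') = 21.9887


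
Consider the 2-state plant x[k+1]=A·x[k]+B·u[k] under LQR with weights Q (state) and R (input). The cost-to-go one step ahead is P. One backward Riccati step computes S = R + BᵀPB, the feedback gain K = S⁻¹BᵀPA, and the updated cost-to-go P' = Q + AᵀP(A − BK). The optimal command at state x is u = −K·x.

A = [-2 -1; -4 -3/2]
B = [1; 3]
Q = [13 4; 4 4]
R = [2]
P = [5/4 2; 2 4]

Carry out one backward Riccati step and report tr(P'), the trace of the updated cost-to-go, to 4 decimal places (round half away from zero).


21.6976

BᵀP = [7.2500 14.0000]
S = R + BᵀPB = [2] + [49.2500] = [51.2500]
BᵀPA = [-70.5000 -28.2500]
K = S⁻¹·BᵀPA = [-1.3756 -0.5512]
A−BK = [-0.6244 -0.4488; 0.1268 0.1537]
AᵀP(A−BK) = [4.0195 1.6390; 1.6390 0.6780]
P' = Q + AᵀP(A−BK) = [17.0195 5.6390; 5.6390 4.6780]
tr(P') = 21.6976


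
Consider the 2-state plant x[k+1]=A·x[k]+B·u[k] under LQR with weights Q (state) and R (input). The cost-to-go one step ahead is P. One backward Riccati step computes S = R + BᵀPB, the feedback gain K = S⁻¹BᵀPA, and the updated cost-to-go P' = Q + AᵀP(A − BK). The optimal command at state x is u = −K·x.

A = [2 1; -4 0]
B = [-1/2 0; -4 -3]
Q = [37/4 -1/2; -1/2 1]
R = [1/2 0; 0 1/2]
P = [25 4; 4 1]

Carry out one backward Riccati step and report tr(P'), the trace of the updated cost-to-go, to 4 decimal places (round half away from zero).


27.1055

BᵀP = [-28.5000 -6.0000; -12.0000 -3.0000]
S = R + BᵀPB = [1/2 0; 0 1/2] + [38.2500 18.0000; 18.0000 9.0000] = [38.7500 18.0000; 18.0000 9.5000]
BᵀPA = [-33.0000 -28.5000; -12.0000 -12.0000]
K = S⁻¹·BᵀPA = [-2.2096 -1.2408; 2.9235 1.0878]
A−BK = [0.8952 0.3796; -4.0680 -1.6997]
AᵀP(A−BK) = [14.1643 6.1076; 6.1076 2.6912]
P' = Q + AᵀP(A−BK) = [23.4143 5.6076; 5.6076 3.6912]
tr(P') = 27.1055


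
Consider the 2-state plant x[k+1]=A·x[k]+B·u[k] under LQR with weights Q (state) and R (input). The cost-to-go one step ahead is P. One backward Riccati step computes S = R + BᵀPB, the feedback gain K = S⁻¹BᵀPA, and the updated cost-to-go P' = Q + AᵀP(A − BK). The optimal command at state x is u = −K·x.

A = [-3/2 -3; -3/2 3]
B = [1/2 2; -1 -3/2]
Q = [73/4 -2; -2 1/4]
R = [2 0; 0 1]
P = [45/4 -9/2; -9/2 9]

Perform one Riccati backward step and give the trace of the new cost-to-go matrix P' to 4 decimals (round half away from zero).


36.7135

BᵀP = [10.1250 -11.2500; 29.2500 -22.5000]
S = R + BᵀPB = [2 0; 0 1] + [16.3125 37.1250; 37.1250 92.2500] = [18.3125 37.1250; 37.1250 93.2500]
BᵀPA = [1.6875 -64.1250; -10.1250 -155.2500]
K = S⁻¹·BᵀPA = [1.6190 -0.6558; -0.7531 -1.4038]
A−BK = [-0.8032 0.1355; -1.0107 0.2385]
AᵀP(A−BK) = [14.9550 -2.9818; -2.9818 3.2584]
P' = Q + AᵀP(A−BK) = [33.2050 -4.9818; -4.9818 3.5084]
tr(P') = 36.7135


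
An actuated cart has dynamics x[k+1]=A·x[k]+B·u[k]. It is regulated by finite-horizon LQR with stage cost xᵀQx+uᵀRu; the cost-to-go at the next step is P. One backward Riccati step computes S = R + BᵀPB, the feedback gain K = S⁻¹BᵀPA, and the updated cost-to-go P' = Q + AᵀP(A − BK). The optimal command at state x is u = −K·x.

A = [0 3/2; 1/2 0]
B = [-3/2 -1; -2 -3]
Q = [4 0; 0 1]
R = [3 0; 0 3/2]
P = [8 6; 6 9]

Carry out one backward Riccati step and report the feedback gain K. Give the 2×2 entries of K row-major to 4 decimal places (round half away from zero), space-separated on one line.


0.0335 -0.6207 -0.1582 0.2069

BᵀP = [-24.0000 -27.0000; -26.0000 -33.0000]
S = R + BᵀPB = [3 0; 0 3/2] + [90.0000 105.0000; 105.0000 125.0000] = [93.0000 105.0000; 105.0000 126.5000]
BᵀPA = [-13.5000 -36.0000; -16.5000 -39.0000]
K = S⁻¹·BᵀPA = [0.0335 -0.6207; -0.1582 0.2069]
A−BK = [-0.1080 0.7759; 0.0923 -0.6207]
AᵀP(A−BK) = [0.0913 -0.4655; -0.4655 3.7241]
P' = Q + AᵀP(A−BK) = [4.0913 -0.4655; -0.4655 4.7241]
tr(P') = 8.8154


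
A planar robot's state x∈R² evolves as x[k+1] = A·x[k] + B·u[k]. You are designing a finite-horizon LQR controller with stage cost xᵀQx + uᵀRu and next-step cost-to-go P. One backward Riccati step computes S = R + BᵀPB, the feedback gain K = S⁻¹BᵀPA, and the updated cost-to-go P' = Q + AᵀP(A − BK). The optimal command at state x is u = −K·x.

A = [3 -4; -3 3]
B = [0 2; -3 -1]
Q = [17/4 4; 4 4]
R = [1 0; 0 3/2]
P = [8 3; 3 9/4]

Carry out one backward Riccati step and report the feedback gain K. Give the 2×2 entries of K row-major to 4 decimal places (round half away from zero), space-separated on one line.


0.4017 -0.2231 1.3587 -1.8215

BᵀP = [-9.0000 -6.7500; 13.0000 3.7500]
S = R + BᵀPB = [1 0; 0 3/2] + [20.2500 -11.2500; -11.2500 22.2500] = [21.2500 -11.2500; -11.2500 23.7500]
BᵀPA = [-6.7500 15.7500; 27.7500 -40.7500]
K = S⁻¹·BᵀPA = [0.4017 -0.2231; 1.3587 -1.8215]
A−BK = [0.2826 -0.3570; -0.4364 0.5091]
AᵀP(A−BK) = [3.2579 -4.2099; -4.2099 5.5388]
P' = Q + AᵀP(A−BK) = [7.5079 -0.2099; -0.2099 9.5388]
tr(P') = 17.0467


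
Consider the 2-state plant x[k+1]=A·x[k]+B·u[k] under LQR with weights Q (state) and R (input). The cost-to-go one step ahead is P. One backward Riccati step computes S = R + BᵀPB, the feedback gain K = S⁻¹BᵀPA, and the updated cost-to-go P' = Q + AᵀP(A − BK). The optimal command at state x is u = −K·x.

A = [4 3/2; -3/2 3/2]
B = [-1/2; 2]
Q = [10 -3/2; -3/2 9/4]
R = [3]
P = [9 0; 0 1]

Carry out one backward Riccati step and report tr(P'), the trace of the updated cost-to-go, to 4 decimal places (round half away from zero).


131.8041

BᵀP = [-4.5000 2.0000]
S = R + BᵀPB = [3] + [6.2500] = [9.2500]
BᵀPA = [-21.0000 -3.7500]
K = S⁻¹·BᵀPA = [-2.2703 -0.4054]
A−BK = [2.8649 1.2973; 3.0405 2.3108]
AᵀP(A−BK) = [98.5743 43.2365; 43.2365 20.9797]
P' = Q + AᵀP(A−BK) = [108.5743 41.7365; 41.7365 23.2297]
tr(P') = 131.8041


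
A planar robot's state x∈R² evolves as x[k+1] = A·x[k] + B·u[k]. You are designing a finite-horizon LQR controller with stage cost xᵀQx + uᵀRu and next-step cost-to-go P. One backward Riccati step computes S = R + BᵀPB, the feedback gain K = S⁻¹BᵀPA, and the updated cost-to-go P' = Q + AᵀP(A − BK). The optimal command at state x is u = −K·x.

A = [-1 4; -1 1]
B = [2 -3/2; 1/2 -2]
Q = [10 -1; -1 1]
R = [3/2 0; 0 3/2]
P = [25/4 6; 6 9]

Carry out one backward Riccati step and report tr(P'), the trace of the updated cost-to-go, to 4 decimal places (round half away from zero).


BᵀP = [15.5000 16.5000; -21.3750 -27.0000]
S = R + BᵀPB = [3/2 0; 0 3/2] + [39.2500 -56.2500; -56.2500 86.0625] = [40.7500 -56.2500; -56.2500 87.5625]
BᵀPA = [-32.0000 78.5000; 48.3750 -112.5000]
K = S⁻¹·BᵀPA = [-0.2002 1.3500; 0.4238 -0.4176]
A−BK = [0.0362 0.6737; -0.0522 -0.5101]
AᵀP(A−BK) = [0.3396 -0.6006; -0.6006 4.0499]
P' = Q + AᵀP(A−BK) = [10.3396 -1.6006; -1.6006 5.0499]
tr(P') = 15.3895

15.3895
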